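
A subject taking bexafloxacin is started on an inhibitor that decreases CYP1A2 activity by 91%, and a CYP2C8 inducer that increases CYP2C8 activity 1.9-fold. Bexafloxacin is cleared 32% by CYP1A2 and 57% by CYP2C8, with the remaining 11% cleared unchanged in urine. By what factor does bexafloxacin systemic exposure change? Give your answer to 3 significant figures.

CYP1A2: 0.32 × 0.09 = 0.0288
CYP2C8: 0.57 × 1.9 = 1.083
Other: 0.11 (unchanged)
CL_new/CL_old = 0.0288 + 1.083 + 0.11 = 1.2218.
Net systemic exposure ratio = 1 / 1.2218 = 0.818.

0.818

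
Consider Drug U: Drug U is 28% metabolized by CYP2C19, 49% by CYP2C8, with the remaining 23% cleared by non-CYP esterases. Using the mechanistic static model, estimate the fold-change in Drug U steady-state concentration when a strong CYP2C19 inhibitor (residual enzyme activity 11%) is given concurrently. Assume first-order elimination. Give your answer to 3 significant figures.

The CYP2C19 pathway (28% of clearance) falls to 0.11× activity: 0.28 × 0.11 = 0.0308.
CYP2C8 (49%) and the residual 23% are unaffected.
CL_new/CL_old = 0.0308 + 0.49 + 0.23 = 0.7508.
Steady-state concentration is inversely proportional to clearance, so the fold-change is 1 / 0.7508 = 1.33.

1.33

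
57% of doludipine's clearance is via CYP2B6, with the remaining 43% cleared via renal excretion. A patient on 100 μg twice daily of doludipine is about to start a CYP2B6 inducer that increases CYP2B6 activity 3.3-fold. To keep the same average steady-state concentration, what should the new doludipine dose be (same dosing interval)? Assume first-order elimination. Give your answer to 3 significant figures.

231 μg

CYP2B6: 0.57 × 3.3 = 1.881
Other: 0.43 (unchanged)
New clearance relative to baseline: 1.881 + 0.43 = 2.311.
To maintain the same steady-state level, dose must scale with clearance: new dose = 100 × 2.311 = 231 μg.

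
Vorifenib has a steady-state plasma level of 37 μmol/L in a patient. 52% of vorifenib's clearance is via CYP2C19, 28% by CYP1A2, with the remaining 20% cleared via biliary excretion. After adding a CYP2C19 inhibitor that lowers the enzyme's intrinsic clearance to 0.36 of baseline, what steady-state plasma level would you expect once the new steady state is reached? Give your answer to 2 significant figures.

CYP2C19: 0.52 × 0.36 = 0.1872
CYP1A2: 0.28 (unchanged)
Other: 0.2 (unchanged)
Relative clearance = 0.1872 + 0.28 + 0.2 = 0.6672.
New steady-state plasma level = baseline ÷ relative clearance = 37 / 0.6672 = 55 μmol/L.

55 μmol/L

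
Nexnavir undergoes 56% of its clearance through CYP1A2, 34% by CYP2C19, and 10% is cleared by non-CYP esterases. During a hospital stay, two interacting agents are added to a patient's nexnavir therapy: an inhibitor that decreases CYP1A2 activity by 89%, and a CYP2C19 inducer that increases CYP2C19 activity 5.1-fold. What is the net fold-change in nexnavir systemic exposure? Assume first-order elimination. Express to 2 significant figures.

CYP1A2: 0.56 × 0.11 = 0.0616
CYP2C19: 0.34 × 5.1 = 1.734
Other: 0.1 (unchanged)
CL_new/CL_old = 0.0616 + 1.734 + 0.1 = 1.8956.
Net systemic exposure ratio = 1 / 1.8956 = 0.53.

0.53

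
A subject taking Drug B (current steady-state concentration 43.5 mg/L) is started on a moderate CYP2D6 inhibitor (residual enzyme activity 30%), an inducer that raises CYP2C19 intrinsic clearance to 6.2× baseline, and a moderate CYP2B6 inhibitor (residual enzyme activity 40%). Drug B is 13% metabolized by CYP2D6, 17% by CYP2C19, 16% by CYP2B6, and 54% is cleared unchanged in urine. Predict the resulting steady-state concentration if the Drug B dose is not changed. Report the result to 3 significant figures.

25.6 mg/L

The CYP2D6 pathway (13% of clearance) falls to 0.3× activity: 0.13 × 0.3 = 0.039.
The CYP2C19 pathway (17% of clearance) increases to 6.2× activity: 0.17 × 6.2 = 1.054.
The CYP2B6 pathway (16% of clearance) drops to 0.4× activity: 0.16 × 0.4 = 0.064.
Non-CYP routes (54%) are unchanged.
Relative clearance = 0.039 + 1.054 + 0.064 + 0.54 = 1.697.
New steady-state concentration = 43.5 / 1.697 = 25.6 mg/L (concentration scales inversely with clearance).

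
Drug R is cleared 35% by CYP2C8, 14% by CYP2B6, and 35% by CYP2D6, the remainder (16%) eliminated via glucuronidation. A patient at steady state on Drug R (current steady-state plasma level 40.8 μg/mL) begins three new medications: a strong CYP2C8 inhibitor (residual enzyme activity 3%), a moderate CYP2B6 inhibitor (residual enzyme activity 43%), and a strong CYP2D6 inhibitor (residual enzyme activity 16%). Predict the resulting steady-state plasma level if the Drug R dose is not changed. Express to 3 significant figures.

CYP2C8: 0.35 × 0.03 = 0.0105
CYP2B6: 0.14 × 0.43 = 0.0602
CYP2D6: 0.35 × 0.16 = 0.056
Other: 0.16 (unchanged)
CL_new/CL_old = 0.0105 + 0.0602 + 0.056 + 0.16 = 0.2867.
New steady-state plasma level = 40.8 / 0.2867 = 142 μg/mL (concentration scales inversely with clearance).

142 μg/mL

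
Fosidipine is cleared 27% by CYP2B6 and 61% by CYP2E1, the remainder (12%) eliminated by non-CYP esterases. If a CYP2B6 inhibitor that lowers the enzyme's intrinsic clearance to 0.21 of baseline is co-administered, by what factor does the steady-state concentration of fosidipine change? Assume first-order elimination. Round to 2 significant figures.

1.3

The CYP2B6 pathway (27% of clearance) is reduced to 0.21× activity: 0.27 × 0.21 = 0.0567.
CYP2E1 (61%) and the residual 12% are unaffected.
Relative clearance = 0.0567 + 0.61 + 0.12 = 0.7867.
Steady-state concentration ratio = CL_old/CL_new = 1 / 0.7867 = 1.3.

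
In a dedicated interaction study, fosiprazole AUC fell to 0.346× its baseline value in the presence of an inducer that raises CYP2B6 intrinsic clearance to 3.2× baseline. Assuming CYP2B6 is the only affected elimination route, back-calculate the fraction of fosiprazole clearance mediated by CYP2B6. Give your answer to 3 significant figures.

0.859

CL'/CL = 1 / 0.346 = 2.89
3.2·fm + (1 − fm) = 2.89
fm = (2.89 − 1) / (3.2 − 1) = 0.859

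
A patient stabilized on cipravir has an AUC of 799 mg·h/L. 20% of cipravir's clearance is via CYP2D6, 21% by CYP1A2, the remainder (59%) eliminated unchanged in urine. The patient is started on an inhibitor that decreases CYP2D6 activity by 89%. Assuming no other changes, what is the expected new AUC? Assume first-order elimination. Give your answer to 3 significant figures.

972 mg·h/L

The CYP2D6 pathway (20% of clearance) falls to 0.11× activity: 0.2 × 0.11 = 0.022.
CYP1A2 (21%) and the residual 59% are unaffected.
Relative clearance = 0.022 + 0.21 + 0.59 = 0.822.
AUC ∝ 1/CL, so new value = 799 / 0.822 = 972 mg·h/L.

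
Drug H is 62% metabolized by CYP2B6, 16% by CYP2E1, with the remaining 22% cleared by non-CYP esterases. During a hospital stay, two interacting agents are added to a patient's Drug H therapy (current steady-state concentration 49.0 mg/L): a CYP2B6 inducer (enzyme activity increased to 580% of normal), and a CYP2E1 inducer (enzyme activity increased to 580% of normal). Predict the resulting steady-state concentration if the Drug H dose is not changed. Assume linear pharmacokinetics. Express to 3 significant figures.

10.3 mg/L

CYP2B6: 0.62 × 5.8 = 3.596
CYP2E1: 0.16 × 5.8 = 0.928
Other: 0.22 (unchanged)
New clearance relative to baseline: 3.596 + 0.928 + 0.22 = 4.744.
Steady-state concentration ∝ 1/CL: new value = 49.0 / 4.744 = 10.3 mg/L.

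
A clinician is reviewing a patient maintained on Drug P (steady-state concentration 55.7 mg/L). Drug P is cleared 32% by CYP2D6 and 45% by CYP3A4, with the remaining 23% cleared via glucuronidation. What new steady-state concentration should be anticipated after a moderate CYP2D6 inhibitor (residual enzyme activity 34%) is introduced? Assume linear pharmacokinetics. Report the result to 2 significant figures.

71 mg/L

CYP2D6: 0.32 × 0.34 = 0.1088
CYP3A4: 0.45 (unchanged)
Other: 0.23 (unchanged)
CL_new/CL_old = 0.1088 + 0.45 + 0.23 = 0.7888.
Steady-state concentration ∝ 1/CL, so new value = 55.7 / 0.7888 = 71 mg/L.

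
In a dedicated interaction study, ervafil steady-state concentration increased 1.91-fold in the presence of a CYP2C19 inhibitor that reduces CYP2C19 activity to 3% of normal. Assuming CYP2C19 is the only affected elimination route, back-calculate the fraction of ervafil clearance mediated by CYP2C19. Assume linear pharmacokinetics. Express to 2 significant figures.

Write x for the fraction cleared via CYP2C19. The observed steady-state concentration change means clearance fell to 1/1.91 = 0.5236 of baseline.
Setting x·0.03 + (1 − x) = 0.5236 and solving: x = (0.5236 − 1)/(0.03 − 1) = 0.49.

0.49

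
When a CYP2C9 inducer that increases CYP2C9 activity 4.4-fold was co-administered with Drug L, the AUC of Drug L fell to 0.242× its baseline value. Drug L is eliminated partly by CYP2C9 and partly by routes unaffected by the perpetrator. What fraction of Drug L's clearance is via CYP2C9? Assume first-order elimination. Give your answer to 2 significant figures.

CL'/CL = 1 / 0.242 = 4.132
4.4·fm + (1 − fm) = 4.132
fm = (4.132 − 1) / (4.4 − 1) = 0.92

0.92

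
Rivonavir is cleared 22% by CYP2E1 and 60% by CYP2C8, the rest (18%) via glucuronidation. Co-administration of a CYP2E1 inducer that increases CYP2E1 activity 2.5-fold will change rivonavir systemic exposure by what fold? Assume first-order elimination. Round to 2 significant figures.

0.75

The CYP2E1 pathway (22% of clearance) increases to 2.5× activity: 0.22 × 2.5 = 0.55.
CYP2C8 (60%) and the residual 18% are unaffected.
New clearance relative to baseline: 0.55 + 0.6 + 0.18 = 1.33.
Systemic exposure ratio = CL_old/CL_new = 1 / 1.33 = 0.75.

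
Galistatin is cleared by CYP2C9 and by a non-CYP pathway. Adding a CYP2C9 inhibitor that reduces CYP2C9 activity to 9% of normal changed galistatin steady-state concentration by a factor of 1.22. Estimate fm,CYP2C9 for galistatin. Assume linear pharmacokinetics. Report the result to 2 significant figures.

CL'/CL = 1 / 1.22 = 0.8197
0.09·fm + (1 − fm) = 0.8197
fm = (0.8197 − 1) / (0.09 − 1) = 0.20

0.20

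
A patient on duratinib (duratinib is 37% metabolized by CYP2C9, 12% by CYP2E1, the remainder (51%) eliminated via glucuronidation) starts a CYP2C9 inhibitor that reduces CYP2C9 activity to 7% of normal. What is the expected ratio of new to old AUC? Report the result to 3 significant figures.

CYP2C9: 0.37 × 0.07 = 0.0259
CYP2E1: 0.12 (unchanged)
Other: 0.51 (unchanged)
New clearance relative to baseline: 0.0259 + 0.12 + 0.51 = 0.6559.
AUC is inversely proportional to clearance, so the fold-change is 1 / 0.6559 = 1.52.

1.52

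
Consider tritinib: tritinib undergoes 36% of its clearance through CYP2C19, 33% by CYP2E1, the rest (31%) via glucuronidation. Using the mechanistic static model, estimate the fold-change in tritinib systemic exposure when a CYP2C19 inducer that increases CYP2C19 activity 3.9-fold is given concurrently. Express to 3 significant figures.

0.489

The CYP2C19 pathway (36% of clearance) rises to 3.9× activity: 0.36 × 3.9 = 1.404.
CYP2E1 (33%) and the residual 31% are unaffected.
CL_new/CL_old = 1.404 + 0.33 + 0.31 = 2.044.
Systemic exposure ratio = CL_old/CL_new = 1 / 2.044 = 0.489.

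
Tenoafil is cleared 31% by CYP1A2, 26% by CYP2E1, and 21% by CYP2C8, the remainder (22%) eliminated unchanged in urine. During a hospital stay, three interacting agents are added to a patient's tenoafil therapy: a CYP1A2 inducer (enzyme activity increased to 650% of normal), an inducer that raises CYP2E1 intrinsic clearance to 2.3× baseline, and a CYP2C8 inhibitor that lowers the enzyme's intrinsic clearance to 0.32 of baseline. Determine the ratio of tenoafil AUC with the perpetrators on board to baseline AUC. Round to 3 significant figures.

CYP1A2: 0.31 × 6.5 = 2.015
CYP2E1: 0.26 × 2.3 = 0.598
CYP2C8: 0.21 × 0.32 = 0.0672
Other: 0.22 (unchanged)
CL_new/CL_old = 2.015 + 0.598 + 0.0672 + 0.22 = 2.9002.
Because AUC varies inversely with clearance, the combined effect is 1 / 2.9002 = 0.345.

0.345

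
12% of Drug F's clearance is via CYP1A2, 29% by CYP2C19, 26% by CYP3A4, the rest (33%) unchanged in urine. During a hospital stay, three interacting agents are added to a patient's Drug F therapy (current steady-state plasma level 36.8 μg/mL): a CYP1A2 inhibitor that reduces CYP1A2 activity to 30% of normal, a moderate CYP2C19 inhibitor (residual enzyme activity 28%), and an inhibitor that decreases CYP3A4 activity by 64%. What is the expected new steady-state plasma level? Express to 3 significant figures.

68.0 μg/mL

CYP1A2: 0.12 × 0.3 = 0.036
CYP2C19: 0.29 × 0.28 = 0.0812
CYP3A4: 0.26 × 0.36 = 0.0936
Other: 0.33 (unchanged)
New clearance relative to baseline: 0.036 + 0.0812 + 0.0936 + 0.33 = 0.5408.
New steady-state plasma level = 36.8 / 0.5408 = 68.0 μg/mL (concentration scales inversely with clearance).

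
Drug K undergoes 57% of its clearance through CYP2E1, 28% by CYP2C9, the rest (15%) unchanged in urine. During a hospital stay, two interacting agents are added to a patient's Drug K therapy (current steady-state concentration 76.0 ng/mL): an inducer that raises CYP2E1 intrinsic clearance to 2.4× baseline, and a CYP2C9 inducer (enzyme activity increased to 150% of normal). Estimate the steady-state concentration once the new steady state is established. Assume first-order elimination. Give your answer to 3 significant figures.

39.2 ng/mL

The CYP2E1 pathway (57% of clearance) is boosted to 2.4× activity: 0.57 × 2.4 = 1.368.
The CYP2C9 pathway (28% of clearance) rises to 1.5× activity: 0.28 × 1.5 = 0.42.
Non-CYP routes (15%) are unchanged.
Relative clearance = 1.368 + 0.42 + 0.15 = 1.938.
Dividing the baseline by the relative clearance: 76.0 / 1.938 = 39.2 ng/mL.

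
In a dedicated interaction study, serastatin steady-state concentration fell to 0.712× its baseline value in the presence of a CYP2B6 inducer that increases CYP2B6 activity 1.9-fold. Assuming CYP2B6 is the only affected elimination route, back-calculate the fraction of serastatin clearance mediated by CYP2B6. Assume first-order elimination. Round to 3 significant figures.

0.449

CL'/CL = 1 / 0.712 = 1.404
1.9·fm + (1 − fm) = 1.404
fm = (1.404 − 1) / (1.9 − 1) = 0.449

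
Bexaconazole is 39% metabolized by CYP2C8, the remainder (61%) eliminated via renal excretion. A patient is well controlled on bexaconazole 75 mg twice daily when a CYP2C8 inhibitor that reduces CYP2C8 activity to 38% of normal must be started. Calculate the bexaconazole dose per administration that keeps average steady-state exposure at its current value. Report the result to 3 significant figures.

The CYP2C8 pathway (39% of clearance) is reduced to 0.38× activity: 0.39 × 0.38 = 0.1482.
Non-CYP routes (61%) are unchanged.
CL_new/CL_old = 0.1482 + 0.61 = 0.7582.
Css,avg = (dose rate)/CL, so holding Css fixed requires dose ∝ CL: 75 × 0.7582 = 56.9 mg.

56.9 mg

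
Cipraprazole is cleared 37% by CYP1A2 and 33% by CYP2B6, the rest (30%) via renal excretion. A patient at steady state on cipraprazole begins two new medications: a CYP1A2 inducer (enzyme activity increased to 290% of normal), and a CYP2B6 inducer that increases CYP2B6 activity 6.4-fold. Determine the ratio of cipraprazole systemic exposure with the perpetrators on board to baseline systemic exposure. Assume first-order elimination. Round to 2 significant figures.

0.29

The CYP1A2 pathway (37% of clearance) increases to 2.9× activity: 0.37 × 2.9 = 1.073.
The CYP2B6 pathway (33% of clearance) is boosted to 6.4× activity: 0.33 × 6.4 = 2.112.
The remaining 30% of clearance is unaffected.
Relative clearance = 1.073 + 2.112 + 0.3 = 3.485.
Net systemic exposure ratio = 1 / 3.485 = 0.29.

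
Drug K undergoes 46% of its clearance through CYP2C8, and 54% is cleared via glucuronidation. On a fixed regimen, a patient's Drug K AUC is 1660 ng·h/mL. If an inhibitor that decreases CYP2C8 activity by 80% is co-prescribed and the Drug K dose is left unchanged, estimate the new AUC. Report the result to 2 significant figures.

2.6 × 10³ ng·h/mL

CYP2C8: 0.46 × 0.2 = 0.092
Other: 0.54 (unchanged)
CL_new/CL_old = 0.092 + 0.54 = 0.632.
With dosing unchanged, AUC scales as 1/CL: 1660 / 0.632 = 2.6 × 10³ ng·h/mL.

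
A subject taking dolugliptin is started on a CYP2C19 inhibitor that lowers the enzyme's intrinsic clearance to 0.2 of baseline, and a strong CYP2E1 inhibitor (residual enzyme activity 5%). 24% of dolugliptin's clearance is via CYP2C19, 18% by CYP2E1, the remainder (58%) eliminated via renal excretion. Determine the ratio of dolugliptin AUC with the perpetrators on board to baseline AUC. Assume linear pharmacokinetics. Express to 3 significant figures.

1.57

The CYP2C19 pathway (24% of clearance) drops to 0.2× activity: 0.24 × 0.2 = 0.048.
The CYP2E1 pathway (18% of clearance) is reduced to 0.05× activity: 0.18 × 0.05 = 0.009.
Non-CYP routes (58%) are unchanged.
Relative clearance = 0.048 + 0.009 + 0.58 = 0.637.
Net AUC ratio = 1 / 0.637 = 1.57.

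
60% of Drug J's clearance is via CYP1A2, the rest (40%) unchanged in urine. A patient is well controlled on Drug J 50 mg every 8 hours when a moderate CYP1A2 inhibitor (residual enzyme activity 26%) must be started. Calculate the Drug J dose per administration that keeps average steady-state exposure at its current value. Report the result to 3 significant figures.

The CYP1A2 pathway (60% of clearance) is reduced to 0.26× activity: 0.6 × 0.26 = 0.156.
The remaining 40% of clearance is unaffected.
Relative clearance = 0.156 + 0.4 = 0.556.
To maintain the same steady-state level, dose must scale with clearance: new dose = 50 × 0.556 = 27.8 mg.

27.8 mg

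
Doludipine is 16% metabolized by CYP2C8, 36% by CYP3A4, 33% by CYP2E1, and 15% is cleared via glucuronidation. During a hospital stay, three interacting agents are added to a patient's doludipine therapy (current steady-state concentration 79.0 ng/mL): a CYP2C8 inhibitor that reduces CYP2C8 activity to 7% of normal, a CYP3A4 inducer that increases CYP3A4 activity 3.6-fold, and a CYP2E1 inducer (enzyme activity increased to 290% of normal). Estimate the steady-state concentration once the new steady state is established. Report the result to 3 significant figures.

32.7 ng/mL

CYP2C8: 0.16 × 0.07 = 0.0112
CYP3A4: 0.36 × 3.6 = 1.296
CYP2E1: 0.33 × 2.9 = 0.957
Other: 0.15 (unchanged)
Relative clearance = 0.0112 + 1.296 + 0.957 + 0.15 = 2.4142.
Dividing the baseline by the relative clearance: 79.0 / 2.4142 = 32.7 ng/mL.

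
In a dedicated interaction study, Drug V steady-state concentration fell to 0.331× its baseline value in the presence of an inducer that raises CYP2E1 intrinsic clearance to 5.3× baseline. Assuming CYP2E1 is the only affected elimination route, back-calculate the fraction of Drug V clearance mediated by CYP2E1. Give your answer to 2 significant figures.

Let fm be the CYP2E1 fraction. New clearance relative to baseline = fm × 5.3 + (1 − fm).
Steady-state concentration ratio = 1 / (new CL fraction), so new CL fraction = 1 / 0.331 = 3.021.
fm × 5.3 + 1 − fm = 3.021  ⇒  fm × (5.3 − 1) = 2.021  ⇒  fm = 0.47.

0.47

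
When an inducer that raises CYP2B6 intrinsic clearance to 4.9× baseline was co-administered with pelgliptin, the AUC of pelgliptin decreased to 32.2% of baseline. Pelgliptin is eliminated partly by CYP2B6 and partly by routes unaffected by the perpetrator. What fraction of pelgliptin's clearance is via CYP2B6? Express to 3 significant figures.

0.540

Write x for the fraction cleared via CYP2B6. The observed AUC change means clearance rose to 1/0.322 = 3.106 of baseline.
Setting x·4.9 + (1 − x) = 3.106 and solving: x = (3.106 − 1)/(4.9 − 1) = 0.540.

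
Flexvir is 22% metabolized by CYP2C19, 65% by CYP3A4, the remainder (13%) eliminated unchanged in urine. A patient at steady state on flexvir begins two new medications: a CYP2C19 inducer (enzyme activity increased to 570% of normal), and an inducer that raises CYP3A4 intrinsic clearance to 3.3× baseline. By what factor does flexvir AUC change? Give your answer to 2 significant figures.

CYP2C19: 0.22 × 5.7 = 1.254
CYP3A4: 0.65 × 3.3 = 2.145
Other: 0.13 (unchanged)
New clearance relative to baseline: 1.254 + 2.145 + 0.13 = 3.529.
Net AUC ratio = 1 / 3.529 = 0.28.

0.28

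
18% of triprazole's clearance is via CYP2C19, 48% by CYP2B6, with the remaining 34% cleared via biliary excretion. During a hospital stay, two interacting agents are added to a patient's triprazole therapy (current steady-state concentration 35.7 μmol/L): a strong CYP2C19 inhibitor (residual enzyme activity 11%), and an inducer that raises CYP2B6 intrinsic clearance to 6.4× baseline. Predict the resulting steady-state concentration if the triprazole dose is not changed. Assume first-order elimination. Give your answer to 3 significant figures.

The CYP2C19 pathway (18% of clearance) is reduced to 0.11× activity: 0.18 × 0.11 = 0.0198.
The CYP2B6 pathway (48% of clearance) increases to 6.4× activity: 0.48 × 6.4 = 3.072.
The remaining 34% of clearance is unaffected.
CL_new/CL_old = 0.0198 + 3.072 + 0.34 = 3.4318.
Dividing the baseline by the relative clearance: 35.7 / 3.4318 = 10.4 μmol/L.

10.4 μmol/L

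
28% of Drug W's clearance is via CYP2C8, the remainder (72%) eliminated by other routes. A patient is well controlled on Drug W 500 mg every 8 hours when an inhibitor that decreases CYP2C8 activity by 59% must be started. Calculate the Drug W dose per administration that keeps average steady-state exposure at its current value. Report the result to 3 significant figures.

417 mg

The CYP2C8 pathway (28% of clearance) is reduced to 0.41× activity: 0.28 × 0.41 = 0.1148.
The remaining 72% of clearance is unaffected.
New clearance relative to baseline: 0.1148 + 0.72 = 0.8348.
Exposure is unchanged when dose changes in proportion to clearance. New dose = 500 mg × 0.8348 = 417 mg.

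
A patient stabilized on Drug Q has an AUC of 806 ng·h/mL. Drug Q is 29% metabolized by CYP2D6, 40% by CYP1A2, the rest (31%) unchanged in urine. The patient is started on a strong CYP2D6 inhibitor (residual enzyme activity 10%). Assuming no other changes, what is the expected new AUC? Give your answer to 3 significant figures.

1.09 × 10³ ng·h/mL

The CYP2D6 pathway (29% of clearance) drops to 0.1× activity: 0.29 × 0.1 = 0.029.
CYP1A2 (40%) and the residual 31% are unaffected.
New clearance relative to baseline: 0.029 + 0.4 + 0.31 = 0.739.
New AUC = baseline ÷ relative clearance = 806 / 0.739 = 1.09 × 10³ ng·h/mL.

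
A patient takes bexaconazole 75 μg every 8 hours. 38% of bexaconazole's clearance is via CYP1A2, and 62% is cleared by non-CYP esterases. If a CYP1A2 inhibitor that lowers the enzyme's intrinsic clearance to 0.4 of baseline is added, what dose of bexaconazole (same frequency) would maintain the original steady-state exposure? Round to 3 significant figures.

The CYP1A2 pathway (38% of clearance) drops to 0.4× activity: 0.38 × 0.4 = 0.152.
Non-CYP routes (62%) are unchanged.
CL_new/CL_old = 0.152 + 0.62 = 0.772.
Exposure is unchanged when dose changes in proportion to clearance. New dose = 75 μg × 0.772 = 57.9 μg.

57.9 μg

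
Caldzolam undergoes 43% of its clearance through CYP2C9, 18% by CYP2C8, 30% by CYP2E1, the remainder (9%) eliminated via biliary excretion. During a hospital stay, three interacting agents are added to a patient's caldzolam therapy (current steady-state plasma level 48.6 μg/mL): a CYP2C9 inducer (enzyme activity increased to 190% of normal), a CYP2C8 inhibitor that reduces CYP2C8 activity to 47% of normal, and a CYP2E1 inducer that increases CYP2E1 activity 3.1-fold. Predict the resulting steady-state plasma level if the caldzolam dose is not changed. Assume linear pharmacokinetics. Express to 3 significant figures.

The CYP2C9 pathway (43% of clearance) increases to 1.9× activity: 0.43 × 1.9 = 0.817.
The CYP2C8 pathway (18% of clearance) is reduced to 0.47× activity: 0.18 × 0.47 = 0.0846.
The CYP2E1 pathway (30% of clearance) is boosted to 3.1× activity: 0.3 × 3.1 = 0.93.
The remaining 9% of clearance is unaffected.
New clearance relative to baseline: 0.817 + 0.0846 + 0.93 + 0.09 = 1.9216.
New steady-state plasma level = 48.6 / 1.9216 = 25.3 μg/mL (concentration scales inversely with clearance).

25.3 μg/mL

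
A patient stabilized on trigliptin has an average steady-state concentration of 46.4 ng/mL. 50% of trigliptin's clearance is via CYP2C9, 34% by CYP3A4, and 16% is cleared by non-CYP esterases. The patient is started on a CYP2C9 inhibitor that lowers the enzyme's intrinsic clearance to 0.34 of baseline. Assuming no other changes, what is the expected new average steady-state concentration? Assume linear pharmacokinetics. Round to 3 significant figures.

69.3 ng/mL

CYP2C9: 0.5 × 0.34 = 0.17
CYP3A4: 0.34 (unchanged)
Other: 0.16 (unchanged)
Relative clearance = 0.17 + 0.34 + 0.16 = 0.67.
With dosing unchanged, average steady-state concentration scales as 1/CL: 46.4 / 0.67 = 69.3 ng/mL.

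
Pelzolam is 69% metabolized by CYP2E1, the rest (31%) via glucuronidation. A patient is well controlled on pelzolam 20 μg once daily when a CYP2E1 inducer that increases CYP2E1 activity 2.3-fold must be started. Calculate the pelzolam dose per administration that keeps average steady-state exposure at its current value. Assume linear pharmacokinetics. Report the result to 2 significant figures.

38 μg

The CYP2E1 pathway (69% of clearance) increases to 2.3× activity: 0.69 × 2.3 = 1.587.
Non-CYP routes (31%) are unchanged.
New clearance relative to baseline: 1.587 + 0.31 = 1.897.
Css,avg = (dose rate)/CL, so holding Css fixed requires dose ∝ CL: 20 × 1.897 = 38 μg.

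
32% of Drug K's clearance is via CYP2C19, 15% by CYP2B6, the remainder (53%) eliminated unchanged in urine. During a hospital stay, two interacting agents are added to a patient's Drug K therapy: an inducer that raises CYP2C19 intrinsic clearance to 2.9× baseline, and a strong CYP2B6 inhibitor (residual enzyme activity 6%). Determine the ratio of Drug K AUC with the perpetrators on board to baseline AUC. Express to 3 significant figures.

0.682

The CYP2C19 pathway (32% of clearance) rises to 2.9× activity: 0.32 × 2.9 = 0.928.
The CYP2B6 pathway (15% of clearance) falls to 0.06× activity: 0.15 × 0.06 = 0.009.
The remaining 53% of clearance is unaffected.
New clearance relative to baseline: 0.928 + 0.009 + 0.53 = 1.467.
Because AUC varies inversely with clearance, the combined effect is 1 / 1.467 = 0.682.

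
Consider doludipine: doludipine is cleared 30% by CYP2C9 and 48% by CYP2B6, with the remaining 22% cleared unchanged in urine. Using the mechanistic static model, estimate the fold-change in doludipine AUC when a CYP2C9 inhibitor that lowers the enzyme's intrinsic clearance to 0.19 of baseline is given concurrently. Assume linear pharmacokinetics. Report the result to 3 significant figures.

CYP2C9: 0.3 × 0.19 = 0.057
CYP2B6: 0.48 (unchanged)
Other: 0.22 (unchanged)
CL_new/CL_old = 0.057 + 0.48 + 0.22 = 0.757.
AUC ratio = CL_old/CL_new = 1 / 0.757 = 1.32.

1.32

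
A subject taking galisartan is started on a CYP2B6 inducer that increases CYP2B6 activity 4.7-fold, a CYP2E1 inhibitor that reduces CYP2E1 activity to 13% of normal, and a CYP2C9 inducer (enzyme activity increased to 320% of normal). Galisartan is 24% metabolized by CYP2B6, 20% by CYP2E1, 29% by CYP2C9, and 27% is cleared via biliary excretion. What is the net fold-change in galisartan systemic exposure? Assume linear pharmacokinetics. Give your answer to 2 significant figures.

0.43

The CYP2B6 pathway (24% of clearance) rises to 4.7× activity: 0.24 × 4.7 = 1.128.
The CYP2E1 pathway (20% of clearance) drops to 0.13× activity: 0.2 × 0.13 = 0.026.
The CYP2C9 pathway (29% of clearance) is boosted to 3.2× activity: 0.29 × 3.2 = 0.928.
Non-CYP routes (27%) are unchanged.
New clearance relative to baseline: 1.128 + 0.026 + 0.928 + 0.27 = 2.352.
Because systemic exposure varies inversely with clearance, the combined effect is 1 / 2.352 = 0.43.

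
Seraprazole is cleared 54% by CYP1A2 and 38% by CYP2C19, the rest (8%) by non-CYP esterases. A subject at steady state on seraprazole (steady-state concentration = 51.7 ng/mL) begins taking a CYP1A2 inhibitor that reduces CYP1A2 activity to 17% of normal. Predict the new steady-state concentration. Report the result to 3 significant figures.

The CYP1A2 pathway (54% of clearance) is reduced to 0.17× activity: 0.54 × 0.17 = 0.0918.
CYP2C19 (38%) and the residual 8% are unaffected.
New clearance relative to baseline: 0.0918 + 0.38 + 0.08 = 0.5518.
New steady-state concentration = baseline ÷ relative clearance = 51.7 / 0.5518 = 93.7 ng/mL.

93.7 ng/mL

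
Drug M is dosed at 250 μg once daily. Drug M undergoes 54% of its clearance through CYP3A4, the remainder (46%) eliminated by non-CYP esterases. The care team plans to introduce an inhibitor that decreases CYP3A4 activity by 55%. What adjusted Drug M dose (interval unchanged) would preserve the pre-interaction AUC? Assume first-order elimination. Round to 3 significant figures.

CYP3A4: 0.54 × 0.45 = 0.243
Other: 0.46 (unchanged)
New clearance relative to baseline: 0.243 + 0.46 = 0.703.
To maintain the same steady-state level, dose must scale with clearance: new dose = 250 × 0.703 = 176 μg.

176 μg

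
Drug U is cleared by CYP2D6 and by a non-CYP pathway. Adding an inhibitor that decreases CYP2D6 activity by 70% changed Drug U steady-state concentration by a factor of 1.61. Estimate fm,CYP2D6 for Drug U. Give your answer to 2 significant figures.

0.54

Let x = fm,CYP2D6. Because steady-state concentration ∝ 1/CL, relative clearance fell to 1/1.61 = 0.6211.
Setting x·0.3 + (1 − x) = 0.6211 and solving: x = (0.6211 − 1)/(0.3 − 1) = 0.54.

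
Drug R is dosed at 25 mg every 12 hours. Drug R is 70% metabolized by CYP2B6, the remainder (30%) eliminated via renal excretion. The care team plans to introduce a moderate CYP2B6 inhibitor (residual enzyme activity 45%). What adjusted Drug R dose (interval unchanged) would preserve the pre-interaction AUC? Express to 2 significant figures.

15 mg

The CYP2B6 pathway (70% of clearance) is reduced to 0.45× activity: 0.7 × 0.45 = 0.315.
Non-CYP routes (30%) are unchanged.
Relative clearance = 0.315 + 0.3 = 0.615.
Css,avg = (dose rate)/CL, so holding Css fixed requires dose ∝ CL: 25 × 0.615 = 15 mg.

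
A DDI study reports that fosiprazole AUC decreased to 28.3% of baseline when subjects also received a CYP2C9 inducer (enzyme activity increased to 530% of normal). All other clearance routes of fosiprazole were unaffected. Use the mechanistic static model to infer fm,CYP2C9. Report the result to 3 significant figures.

Let x = fm,CYP2C9. Because AUC ∝ 1/CL, relative clearance rose to 1/0.283 = 3.534.
Only the CYP2C9 route changed, so 3.534 = x·5.3 + (1 − x), giving x = 0.589.

0.589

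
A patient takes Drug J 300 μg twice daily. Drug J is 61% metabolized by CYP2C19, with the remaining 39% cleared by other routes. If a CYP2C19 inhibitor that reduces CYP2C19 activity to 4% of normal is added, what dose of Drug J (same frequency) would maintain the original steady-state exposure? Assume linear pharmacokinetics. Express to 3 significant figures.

CYP2C19: 0.61 × 0.04 = 0.0244
Other: 0.39 (unchanged)
CL_new/CL_old = 0.0244 + 0.39 = 0.4144.
To maintain the same steady-state level, dose must scale with clearance: new dose = 300 × 0.4144 = 124 μg.

124 μg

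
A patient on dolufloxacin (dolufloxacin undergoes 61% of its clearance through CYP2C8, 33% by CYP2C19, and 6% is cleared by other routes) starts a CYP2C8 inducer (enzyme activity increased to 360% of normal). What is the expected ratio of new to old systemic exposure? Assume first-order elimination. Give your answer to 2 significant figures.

CYP2C8: 0.61 × 3.6 = 2.196
CYP2C19: 0.33 (unchanged)
Other: 0.06 (unchanged)
CL_new/CL_old = 2.196 + 0.33 + 0.06 = 2.586.
Systemic exposure ratio = CL_old/CL_new = 1 / 2.586 = 0.39.

0.39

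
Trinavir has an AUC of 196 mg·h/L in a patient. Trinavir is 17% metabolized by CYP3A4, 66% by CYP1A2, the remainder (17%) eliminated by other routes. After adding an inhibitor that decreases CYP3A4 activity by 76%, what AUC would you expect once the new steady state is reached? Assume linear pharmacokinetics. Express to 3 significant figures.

225 mg·h/L

The CYP3A4 pathway (17% of clearance) drops to 0.24× activity: 0.17 × 0.24 = 0.0408.
CYP1A2 (66%) and the residual 17% are unaffected.
Relative clearance = 0.0408 + 0.66 + 0.17 = 0.8708.
With dosing unchanged, AUC scales as 1/CL: 196 / 0.8708 = 225 mg·h/L.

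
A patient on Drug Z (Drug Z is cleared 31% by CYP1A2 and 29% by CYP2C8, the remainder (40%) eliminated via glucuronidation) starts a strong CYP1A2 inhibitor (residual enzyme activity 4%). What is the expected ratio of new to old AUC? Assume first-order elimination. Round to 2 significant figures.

1.4

CYP1A2: 0.31 × 0.04 = 0.0124
CYP2C8: 0.29 (unchanged)
Other: 0.4 (unchanged)
New clearance relative to baseline: 0.0124 + 0.29 + 0.4 = 0.7024.
AUC ratio = CL_old/CL_new = 1 / 0.7024 = 1.4.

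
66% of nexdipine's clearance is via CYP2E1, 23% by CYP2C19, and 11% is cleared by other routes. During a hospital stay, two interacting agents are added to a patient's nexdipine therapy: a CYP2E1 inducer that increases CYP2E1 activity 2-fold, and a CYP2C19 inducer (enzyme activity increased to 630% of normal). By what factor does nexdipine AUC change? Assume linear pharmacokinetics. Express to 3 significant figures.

0.347

The CYP2E1 pathway (66% of clearance) increases to 2× activity: 0.66 × 2 = 1.32.
The CYP2C19 pathway (23% of clearance) rises to 6.3× activity: 0.23 × 6.3 = 1.449.
The remaining 11% of clearance is unaffected.
CL_new/CL_old = 1.32 + 1.449 + 0.11 = 2.879.
AUC ∝ 1/CL: fold-change = 1 / 2.879 = 0.347.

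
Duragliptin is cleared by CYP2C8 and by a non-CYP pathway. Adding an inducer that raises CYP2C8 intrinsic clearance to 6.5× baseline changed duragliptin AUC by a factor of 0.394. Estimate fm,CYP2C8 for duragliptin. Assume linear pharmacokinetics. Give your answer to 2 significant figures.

0.28

CL'/CL = 1 / 0.394 = 2.538
6.5·fm + (1 − fm) = 2.538
fm = (2.538 − 1) / (6.5 − 1) = 0.28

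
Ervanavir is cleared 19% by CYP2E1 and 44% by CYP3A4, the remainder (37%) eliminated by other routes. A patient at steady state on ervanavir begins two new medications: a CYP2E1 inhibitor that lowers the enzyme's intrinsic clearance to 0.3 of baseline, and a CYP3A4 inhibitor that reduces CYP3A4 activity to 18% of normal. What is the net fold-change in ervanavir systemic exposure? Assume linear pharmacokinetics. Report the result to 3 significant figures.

1.98

The CYP2E1 pathway (19% of clearance) is reduced to 0.3× activity: 0.19 × 0.3 = 0.057.
The CYP3A4 pathway (44% of clearance) drops to 0.18× activity: 0.44 × 0.18 = 0.0792.
Non-CYP routes (37%) are unchanged.
New clearance relative to baseline: 0.057 + 0.0792 + 0.37 = 0.5062.
Because systemic exposure varies inversely with clearance, the combined effect is 1 / 0.5062 = 1.98.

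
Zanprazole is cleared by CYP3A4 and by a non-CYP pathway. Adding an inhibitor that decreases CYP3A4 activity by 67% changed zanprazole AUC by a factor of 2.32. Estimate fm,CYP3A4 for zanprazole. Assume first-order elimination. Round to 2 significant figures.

0.85

Let fm be the CYP3A4 fraction. New clearance relative to baseline = fm × 0.33 + (1 − fm).
AUC ratio = 1 / (new CL fraction), so new CL fraction = 1 / 2.32 = 0.431.
fm × 0.33 + 1 − fm = 0.431  ⇒  fm × (0.33 − 1) = −0.569  ⇒  fm = 0.85.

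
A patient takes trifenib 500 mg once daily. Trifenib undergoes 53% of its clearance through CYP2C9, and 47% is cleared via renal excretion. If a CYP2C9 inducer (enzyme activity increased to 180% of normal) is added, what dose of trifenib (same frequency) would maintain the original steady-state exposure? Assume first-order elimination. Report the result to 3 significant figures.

The CYP2C9 pathway (53% of clearance) increases to 1.8× activity: 0.53 × 1.8 = 0.954.
The remaining 47% of clearance is unaffected.
New clearance relative to baseline: 0.954 + 0.47 = 1.424.
To maintain the same steady-state level, dose must scale with clearance: new dose = 500 × 1.424 = 712 mg.

712 mg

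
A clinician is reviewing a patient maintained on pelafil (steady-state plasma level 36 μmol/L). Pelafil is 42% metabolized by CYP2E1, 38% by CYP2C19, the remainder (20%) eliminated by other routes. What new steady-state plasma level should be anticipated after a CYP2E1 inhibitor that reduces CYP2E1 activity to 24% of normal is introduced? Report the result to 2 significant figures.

The CYP2E1 pathway (42% of clearance) falls to 0.24× activity: 0.42 × 0.24 = 0.1008.
CYP2C19 (38%) and the residual 20% are unaffected.
CL_new/CL_old = 0.1008 + 0.38 + 0.2 = 0.6808.
New steady-state plasma level = baseline ÷ relative clearance = 36 / 0.6808 = 53 μmol/L.

53 μmol/L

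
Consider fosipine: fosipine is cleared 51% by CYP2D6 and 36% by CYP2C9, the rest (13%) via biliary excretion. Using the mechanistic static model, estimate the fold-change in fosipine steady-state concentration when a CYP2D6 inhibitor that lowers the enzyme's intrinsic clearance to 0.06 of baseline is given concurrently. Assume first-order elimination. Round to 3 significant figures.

The CYP2D6 pathway (51% of clearance) is reduced to 0.06× activity: 0.51 × 0.06 = 0.0306.
CYP2C9 (36%) and the residual 13% are unaffected.
Relative clearance = 0.0306 + 0.36 + 0.13 = 0.5206.
Steady-state concentration is inversely proportional to clearance, so the fold-change is 1 / 0.5206 = 1.92.

1.92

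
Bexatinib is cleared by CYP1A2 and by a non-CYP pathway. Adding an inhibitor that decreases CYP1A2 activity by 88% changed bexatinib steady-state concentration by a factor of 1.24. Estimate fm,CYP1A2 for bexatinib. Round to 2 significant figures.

CL'/CL = 1 / 1.24 = 0.8065
0.12·fm + (1 − fm) = 0.8065
fm = (0.8065 − 1) / (0.12 − 1) = 0.22

0.22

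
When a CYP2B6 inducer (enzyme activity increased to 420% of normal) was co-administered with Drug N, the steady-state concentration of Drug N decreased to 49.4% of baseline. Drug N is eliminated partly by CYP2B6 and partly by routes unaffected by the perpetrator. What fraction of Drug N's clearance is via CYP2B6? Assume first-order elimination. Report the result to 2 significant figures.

0.32

Call the CYP2B6 fraction fm. After the interaction, CL_new/CL_old = fm × 4.2 + (1 − fm).
Steady-state concentration ratio = 1 / (new CL fraction), so new CL fraction = 1 / 0.494 = 2.024.
fm × 4.2 + 1 − fm = 2.024  ⇒  fm × (4.2 − 1) = 1.024  ⇒  fm = 0.32.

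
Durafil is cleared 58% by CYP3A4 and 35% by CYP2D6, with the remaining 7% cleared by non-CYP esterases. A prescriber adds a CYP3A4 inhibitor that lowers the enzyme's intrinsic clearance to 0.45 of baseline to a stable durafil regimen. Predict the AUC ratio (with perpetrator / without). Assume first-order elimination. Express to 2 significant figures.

1.5

The CYP3A4 pathway (58% of clearance) drops to 0.45× activity: 0.58 × 0.45 = 0.261.
CYP2D6 (35%) and the residual 7% are unaffected.
CL_new/CL_old = 0.261 + 0.35 + 0.07 = 0.681.
Since AUC ∝ 1/CL, the ratio is 1 / 0.681 = 1.5.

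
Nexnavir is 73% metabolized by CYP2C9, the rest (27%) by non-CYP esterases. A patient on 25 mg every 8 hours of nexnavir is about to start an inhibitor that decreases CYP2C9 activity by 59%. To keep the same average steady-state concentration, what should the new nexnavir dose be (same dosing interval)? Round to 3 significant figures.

14.2 mg

CYP2C9: 0.73 × 0.41 = 0.2993
Other: 0.27 (unchanged)
New clearance relative to baseline: 0.2993 + 0.27 = 0.5693.
To maintain the same steady-state level, dose must scale with clearance: new dose = 25 × 0.5693 = 14.2 mg.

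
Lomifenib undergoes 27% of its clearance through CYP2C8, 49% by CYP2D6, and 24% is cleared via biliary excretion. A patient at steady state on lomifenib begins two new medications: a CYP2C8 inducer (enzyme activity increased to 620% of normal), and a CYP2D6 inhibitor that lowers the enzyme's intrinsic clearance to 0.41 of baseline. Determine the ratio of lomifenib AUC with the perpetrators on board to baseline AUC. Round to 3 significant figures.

CYP2C8: 0.27 × 6.2 = 1.674
CYP2D6: 0.49 × 0.41 = 0.2009
Other: 0.24 (unchanged)
CL_new/CL_old = 1.674 + 0.2009 + 0.24 = 2.1149.
Net AUC ratio = 1 / 2.1149 = 0.473.

0.473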